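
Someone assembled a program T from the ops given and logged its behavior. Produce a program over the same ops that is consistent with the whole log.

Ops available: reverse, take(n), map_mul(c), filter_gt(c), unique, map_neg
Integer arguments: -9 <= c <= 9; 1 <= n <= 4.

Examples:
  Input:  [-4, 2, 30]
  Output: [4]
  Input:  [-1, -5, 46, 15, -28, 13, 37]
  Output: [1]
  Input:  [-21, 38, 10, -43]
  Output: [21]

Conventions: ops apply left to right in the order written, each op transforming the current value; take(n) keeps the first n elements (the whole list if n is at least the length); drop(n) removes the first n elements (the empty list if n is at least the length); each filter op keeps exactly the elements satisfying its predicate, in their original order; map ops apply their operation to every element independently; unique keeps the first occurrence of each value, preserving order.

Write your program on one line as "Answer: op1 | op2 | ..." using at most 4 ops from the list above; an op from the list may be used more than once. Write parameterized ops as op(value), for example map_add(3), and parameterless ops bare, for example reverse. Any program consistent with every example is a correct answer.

take(2) | map_neg | take(1)

Check, running the answer program on each example:
  [-4, 2, 30] -> [-4, 2] -> [4, -2] -> [4]
  [-1, -5, 46, 15, -28, 13, 37] -> [-1, -5] -> [1, 5] -> [1]
  [-21, 38, 10, -43] -> [-21, 38] -> [21, -38] -> [21]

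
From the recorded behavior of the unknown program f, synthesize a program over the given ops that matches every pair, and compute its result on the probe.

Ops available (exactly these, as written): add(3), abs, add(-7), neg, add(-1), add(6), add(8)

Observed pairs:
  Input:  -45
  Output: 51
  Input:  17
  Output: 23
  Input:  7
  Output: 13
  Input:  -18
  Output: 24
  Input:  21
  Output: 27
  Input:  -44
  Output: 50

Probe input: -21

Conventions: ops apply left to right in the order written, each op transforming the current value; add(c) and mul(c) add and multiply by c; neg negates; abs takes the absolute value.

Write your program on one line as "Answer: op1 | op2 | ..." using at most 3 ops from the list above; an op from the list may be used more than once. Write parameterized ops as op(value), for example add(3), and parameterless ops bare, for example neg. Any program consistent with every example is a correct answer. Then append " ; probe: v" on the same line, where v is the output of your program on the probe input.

neg | abs | add(6) ; probe: 27

Check, running the answer program on each example:
  -45 -> 45 -> 45 -> 51
  17 -> -17 -> 17 -> 23
  7 -> -7 -> 7 -> 13
  -18 -> 18 -> 18 -> 24
  21 -> -21 -> 21 -> 27
  -44 -> 44 -> 44 -> 50
  probe: -21 -> 21 -> 21 -> 27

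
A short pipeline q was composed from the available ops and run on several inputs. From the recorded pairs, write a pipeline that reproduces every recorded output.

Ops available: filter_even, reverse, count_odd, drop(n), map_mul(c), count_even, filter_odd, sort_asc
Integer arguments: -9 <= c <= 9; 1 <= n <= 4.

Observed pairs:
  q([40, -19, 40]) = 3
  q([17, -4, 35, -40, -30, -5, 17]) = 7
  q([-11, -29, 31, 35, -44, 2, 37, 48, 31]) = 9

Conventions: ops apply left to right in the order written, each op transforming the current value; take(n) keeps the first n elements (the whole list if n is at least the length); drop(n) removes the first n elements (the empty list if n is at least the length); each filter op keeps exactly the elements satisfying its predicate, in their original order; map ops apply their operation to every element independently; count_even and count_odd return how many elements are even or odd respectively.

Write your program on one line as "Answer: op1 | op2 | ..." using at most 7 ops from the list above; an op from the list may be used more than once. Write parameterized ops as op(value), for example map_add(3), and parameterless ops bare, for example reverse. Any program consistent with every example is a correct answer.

reverse | map_mul(-7) | reverse | map_mul(2) | sort_asc | count_even

Check, running the answer program on each example:
  [40, -19, 40] -> [40, -19, 40] -> [-280, 133, -280] -> [-280, 133, -280] -> [-560, 266, -560] -> [-560, -560, 266] -> 3
  [17, -4, 35, -40, -30, -5, 17] -> [17, -5, -30, -40, 35, -4, 17] -> [-119, 35, 210, 280, -245, 28, -119] -> [-119, 28, -245, 280, 210, 35, -119] -> [-238, 56, -490, 560, 420, 70, -238] -> [-490, -238, -238, 56, 70, 420, 560] -> 7
  [-11, -29, 31, 35, -44, 2, 37, 48, 31] -> [31, 48, 37, 2, -44, 35, 31, -29, -11] -> [-217, -336, -259, -14, 308, -245, -217, 203, 77] -> [77, 203, -217, -245, 308, -14, -259, -336, -217] -> [154, 406, -434, -490, 616, -28, -518, -672, -434] -> [-672, -518, -490, -434, -434, -28, 154, 406, 616] -> 9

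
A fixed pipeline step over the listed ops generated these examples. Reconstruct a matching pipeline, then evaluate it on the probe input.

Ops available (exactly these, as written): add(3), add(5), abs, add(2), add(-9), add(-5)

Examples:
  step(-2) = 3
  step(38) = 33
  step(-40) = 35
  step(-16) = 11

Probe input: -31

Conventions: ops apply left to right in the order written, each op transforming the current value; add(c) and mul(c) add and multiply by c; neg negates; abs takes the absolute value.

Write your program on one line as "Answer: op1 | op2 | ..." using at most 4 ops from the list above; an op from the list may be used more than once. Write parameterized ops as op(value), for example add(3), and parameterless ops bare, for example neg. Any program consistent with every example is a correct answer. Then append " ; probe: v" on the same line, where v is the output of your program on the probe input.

abs | add(-5) | abs ; probe: 26

Check, running the answer program on each example:
  -2 -> 2 -> -3 -> 3
  38 -> 38 -> 33 -> 33
  -40 -> 40 -> 35 -> 35
  -16 -> 16 -> 11 -> 11
  probe: -31 -> 31 -> 26 -> 26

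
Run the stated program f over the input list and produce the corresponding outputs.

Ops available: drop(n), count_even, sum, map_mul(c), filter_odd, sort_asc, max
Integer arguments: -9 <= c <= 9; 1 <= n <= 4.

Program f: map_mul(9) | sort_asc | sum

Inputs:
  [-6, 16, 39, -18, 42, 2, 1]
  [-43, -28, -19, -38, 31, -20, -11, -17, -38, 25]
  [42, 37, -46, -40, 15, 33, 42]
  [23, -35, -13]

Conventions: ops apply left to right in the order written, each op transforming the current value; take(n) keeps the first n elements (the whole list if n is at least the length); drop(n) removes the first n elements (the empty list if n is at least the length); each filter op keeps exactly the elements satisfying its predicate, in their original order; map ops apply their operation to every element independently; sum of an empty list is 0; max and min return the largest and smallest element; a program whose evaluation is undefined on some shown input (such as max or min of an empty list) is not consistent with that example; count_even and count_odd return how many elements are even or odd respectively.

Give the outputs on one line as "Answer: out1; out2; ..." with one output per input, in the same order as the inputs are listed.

Execution, op by op:
  [-6, 16, 39, -18, 42, 2, 1] -> [-54, 144, 351, -162, 378, 18, 9] -> [-162, -54, 9, 18, 144, 351, 378] -> 684
  [-43, -28, -19, -38, 31, -20, -11, -17, -38, 25] -> [-387, -252, -171, -342, 279, -180, -99, -153, -342, 225] -> [-387, -342, -342, -252, -180, -171, -153, -99, 225, 279] -> -1422
  [42, 37, -46, -40, 15, 33, 42] -> [378, 333, -414, -360, 135, 297, 378] -> [-414, -360, 135, 297, 333, 378, 378] -> 747
  [23, -35, -13] -> [207, -315, -117] -> [-315, -117, 207] -> -225

684; -1422; 747; -225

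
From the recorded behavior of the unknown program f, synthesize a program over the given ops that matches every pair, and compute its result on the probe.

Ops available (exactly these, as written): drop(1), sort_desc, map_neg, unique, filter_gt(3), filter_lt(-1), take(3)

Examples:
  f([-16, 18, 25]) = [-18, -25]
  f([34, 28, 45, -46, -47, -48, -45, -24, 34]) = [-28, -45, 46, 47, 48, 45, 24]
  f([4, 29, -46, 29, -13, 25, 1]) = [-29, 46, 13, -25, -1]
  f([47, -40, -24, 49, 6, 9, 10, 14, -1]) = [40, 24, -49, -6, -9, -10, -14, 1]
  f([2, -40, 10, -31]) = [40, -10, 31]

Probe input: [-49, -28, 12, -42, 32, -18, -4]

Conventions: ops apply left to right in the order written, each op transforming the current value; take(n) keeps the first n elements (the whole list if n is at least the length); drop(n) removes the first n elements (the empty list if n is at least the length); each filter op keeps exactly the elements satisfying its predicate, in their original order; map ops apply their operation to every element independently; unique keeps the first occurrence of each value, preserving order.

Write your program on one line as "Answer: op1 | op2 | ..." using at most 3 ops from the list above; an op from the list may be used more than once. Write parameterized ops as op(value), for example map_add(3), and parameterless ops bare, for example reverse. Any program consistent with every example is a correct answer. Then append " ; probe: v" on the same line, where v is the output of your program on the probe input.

map_neg | unique | drop(1) ; probe: [28, -12, 42, -32, 18, 4]

Check, running the answer program on each example:
  [-16, 18, 25] -> [16, -18, -25] -> [16, -18, -25] -> [-18, -25]
  [34, 28, 45, -46, -47, -48, -45, -24, 34] -> [-34, -28, -45, 46, 47, 48, 45, 24, -34] -> [-34, -28, -45, 46, 47, 48, 45, 24] -> [-28, -45, 46, 47, 48, 45, 24]
  [4, 29, -46, 29, -13, 25, 1] -> [-4, -29, 46, -29, 13, -25, -1] -> [-4, -29, 46, 13, -25, -1] -> [-29, 46, 13, -25, -1]
  [47, -40, -24, 49, 6, 9, 10, 14, -1] -> [-47, 40, 24, -49, -6, -9, -10, -14, 1] -> [-47, 40, 24, -49, -6, -9, -10, -14, 1] -> [40, 24, -49, -6, -9, -10, -14, 1]
  [2, -40, 10, -31] -> [-2, 40, -10, 31] -> [-2, 40, -10, 31] -> [40, -10, 31]
  probe: [-49, -28, 12, -42, 32, -18, -4] -> [49, 28, -12, 42, -32, 18, 4] -> [49, 28, -12, 42, -32, 18, 4] -> [28, -12, 42, -32, 18, 4]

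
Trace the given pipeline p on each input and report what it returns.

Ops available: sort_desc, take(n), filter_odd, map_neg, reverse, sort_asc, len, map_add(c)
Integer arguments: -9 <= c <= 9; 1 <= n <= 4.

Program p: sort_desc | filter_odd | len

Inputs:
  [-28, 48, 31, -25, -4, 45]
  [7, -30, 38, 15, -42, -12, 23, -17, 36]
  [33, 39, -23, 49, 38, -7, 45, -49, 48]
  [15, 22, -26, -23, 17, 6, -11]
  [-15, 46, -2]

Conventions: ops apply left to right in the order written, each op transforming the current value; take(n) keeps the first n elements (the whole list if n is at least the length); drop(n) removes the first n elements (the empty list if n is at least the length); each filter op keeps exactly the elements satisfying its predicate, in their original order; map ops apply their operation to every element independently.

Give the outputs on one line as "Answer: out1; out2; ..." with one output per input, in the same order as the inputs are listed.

3; 4; 7; 4; 1

Execution, op by op:
  [-28, 48, 31, -25, -4, 45] -> [48, 45, 31, -4, -25, -28] -> [45, 31, -25] -> 3
  [7, -30, 38, 15, -42, -12, 23, -17, 36] -> [38, 36, 23, 15, 7, -12, -17, -30, -42] -> [23, 15, 7, -17] -> 4
  [33, 39, -23, 49, 38, -7, 45, -49, 48] -> [49, 48, 45, 39, 38, 33, -7, -23, -49] -> [49, 45, 39, 33, -7, -23, -49] -> 7
  [15, 22, -26, -23, 17, 6, -11] -> [22, 17, 15, 6, -11, -23, -26] -> [17, 15, -11, -23] -> 4
  [-15, 46, -2] -> [46, -2, -15] -> [-15] -> 1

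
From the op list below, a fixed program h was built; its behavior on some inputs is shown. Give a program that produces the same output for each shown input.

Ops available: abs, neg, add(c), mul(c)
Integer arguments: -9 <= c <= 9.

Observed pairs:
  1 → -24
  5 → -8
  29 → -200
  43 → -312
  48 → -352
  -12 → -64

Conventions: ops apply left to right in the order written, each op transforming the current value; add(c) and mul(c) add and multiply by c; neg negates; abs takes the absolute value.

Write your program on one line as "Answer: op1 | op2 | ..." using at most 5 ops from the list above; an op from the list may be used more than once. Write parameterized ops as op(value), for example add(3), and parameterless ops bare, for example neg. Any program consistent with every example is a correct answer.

abs | add(-4) | mul(8) | abs | neg

Check, running the answer program on each example:
  1 -> 1 -> -3 -> -24 -> 24 -> -24
  5 -> 5 -> 1 -> 8 -> 8 -> -8
  29 -> 29 -> 25 -> 200 -> 200 -> -200
  43 -> 43 -> 39 -> 312 -> 312 -> -312
  48 -> 48 -> 44 -> 352 -> 352 -> -352
  -12 -> 12 -> 8 -> 64 -> 64 -> -64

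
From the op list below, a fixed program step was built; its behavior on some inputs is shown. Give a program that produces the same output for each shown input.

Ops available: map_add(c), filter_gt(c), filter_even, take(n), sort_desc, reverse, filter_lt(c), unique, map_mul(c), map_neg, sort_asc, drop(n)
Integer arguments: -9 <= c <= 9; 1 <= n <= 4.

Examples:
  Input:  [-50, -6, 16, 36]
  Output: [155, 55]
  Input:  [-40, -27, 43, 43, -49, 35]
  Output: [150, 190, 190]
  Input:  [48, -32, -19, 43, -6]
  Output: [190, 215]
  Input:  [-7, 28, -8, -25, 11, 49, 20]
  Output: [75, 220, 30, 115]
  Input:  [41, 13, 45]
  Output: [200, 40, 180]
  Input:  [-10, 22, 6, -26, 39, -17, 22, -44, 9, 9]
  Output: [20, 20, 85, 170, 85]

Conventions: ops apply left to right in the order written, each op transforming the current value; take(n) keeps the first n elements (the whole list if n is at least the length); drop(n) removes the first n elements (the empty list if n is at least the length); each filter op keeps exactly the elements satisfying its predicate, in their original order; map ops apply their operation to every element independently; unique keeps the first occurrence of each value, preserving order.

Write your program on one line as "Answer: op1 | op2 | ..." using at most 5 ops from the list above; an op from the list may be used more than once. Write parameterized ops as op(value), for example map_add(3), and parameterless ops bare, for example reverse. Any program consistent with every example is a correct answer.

map_add(-5) | map_mul(5) | reverse | filter_gt(7)

Check, running the answer program on each example:
  [-50, -6, 16, 36] -> [-55, -11, 11, 31] -> [-275, -55, 55, 155] -> [155, 55, -55, -275] -> [155, 55]
  [-40, -27, 43, 43, -49, 35] -> [-45, -32, 38, 38, -54, 30] -> [-225, -160, 190, 190, -270, 150] -> [150, -270, 190, 190, -160, -225] -> [150, 190, 190]
  [48, -32, -19, 43, -6] -> [43, -37, -24, 38, -11] -> [215, -185, -120, 190, -55] -> [-55, 190, -120, -185, 215] -> [190, 215]
  [-7, 28, -8, -25, 11, 49, 20] -> [-12, 23, -13, -30, 6, 44, 15] -> [-60, 115, -65, -150, 30, 220, 75] -> [75, 220, 30, -150, -65, 115, -60] -> [75, 220, 30, 115]
  [41, 13, 45] -> [36, 8, 40] -> [180, 40, 200] -> [200, 40, 180] -> [200, 40, 180]
  [-10, 22, 6, -26, 39, -17, 22, -44, 9, 9] -> [-15, 17, 1, -31, 34, -22, 17, -49, 4, 4] -> [-75, 85, 5, -155, 170, -110, 85, -245, 20, 20] -> [20, 20, -245, 85, -110, 170, -155, 5, 85, -75] -> [20, 20, 85, 170, 85]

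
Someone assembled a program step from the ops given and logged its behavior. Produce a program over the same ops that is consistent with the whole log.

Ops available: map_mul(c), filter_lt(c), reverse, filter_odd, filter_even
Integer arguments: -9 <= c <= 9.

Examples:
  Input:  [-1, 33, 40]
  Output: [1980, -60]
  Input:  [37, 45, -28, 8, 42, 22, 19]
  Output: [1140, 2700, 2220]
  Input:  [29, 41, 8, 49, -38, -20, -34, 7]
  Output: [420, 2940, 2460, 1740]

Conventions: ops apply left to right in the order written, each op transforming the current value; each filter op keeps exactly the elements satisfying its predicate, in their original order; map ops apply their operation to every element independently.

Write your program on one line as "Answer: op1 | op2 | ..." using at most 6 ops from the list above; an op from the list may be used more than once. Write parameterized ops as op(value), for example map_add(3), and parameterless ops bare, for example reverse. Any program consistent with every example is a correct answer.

filter_odd | map_mul(3) | map_mul(-4) | map_mul(-5) | reverse

Check, running the answer program on each example:
  [-1, 33, 40] -> [-1, 33] -> [-3, 99] -> [12, -396] -> [-60, 1980] -> [1980, -60]
  [37, 45, -28, 8, 42, 22, 19] -> [37, 45, 19] -> [111, 135, 57] -> [-444, -540, -228] -> [2220, 2700, 1140] -> [1140, 2700, 2220]
  [29, 41, 8, 49, -38, -20, -34, 7] -> [29, 41, 49, 7] -> [87, 123, 147, 21] -> [-348, -492, -588, -84] -> [1740, 2460, 2940, 420] -> [420, 2940, 2460, 1740]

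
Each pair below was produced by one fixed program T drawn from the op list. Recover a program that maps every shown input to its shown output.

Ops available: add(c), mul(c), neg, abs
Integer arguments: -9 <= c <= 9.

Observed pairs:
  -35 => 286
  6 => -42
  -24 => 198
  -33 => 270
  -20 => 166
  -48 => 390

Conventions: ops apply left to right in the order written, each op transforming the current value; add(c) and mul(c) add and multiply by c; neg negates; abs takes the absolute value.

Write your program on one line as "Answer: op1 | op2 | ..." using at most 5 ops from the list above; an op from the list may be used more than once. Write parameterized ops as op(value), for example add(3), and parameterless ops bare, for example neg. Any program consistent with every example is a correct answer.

mul(8) | add(-5) | neg | add(1)

Check, running the answer program on each example:
  -35 -> -280 -> -285 -> 285 -> 286
  6 -> 48 -> 43 -> -43 -> -42
  -24 -> -192 -> -197 -> 197 -> 198
  -33 -> -264 -> -269 -> 269 -> 270
  -20 -> -160 -> -165 -> 165 -> 166
  -48 -> -384 -> -389 -> 389 -> 390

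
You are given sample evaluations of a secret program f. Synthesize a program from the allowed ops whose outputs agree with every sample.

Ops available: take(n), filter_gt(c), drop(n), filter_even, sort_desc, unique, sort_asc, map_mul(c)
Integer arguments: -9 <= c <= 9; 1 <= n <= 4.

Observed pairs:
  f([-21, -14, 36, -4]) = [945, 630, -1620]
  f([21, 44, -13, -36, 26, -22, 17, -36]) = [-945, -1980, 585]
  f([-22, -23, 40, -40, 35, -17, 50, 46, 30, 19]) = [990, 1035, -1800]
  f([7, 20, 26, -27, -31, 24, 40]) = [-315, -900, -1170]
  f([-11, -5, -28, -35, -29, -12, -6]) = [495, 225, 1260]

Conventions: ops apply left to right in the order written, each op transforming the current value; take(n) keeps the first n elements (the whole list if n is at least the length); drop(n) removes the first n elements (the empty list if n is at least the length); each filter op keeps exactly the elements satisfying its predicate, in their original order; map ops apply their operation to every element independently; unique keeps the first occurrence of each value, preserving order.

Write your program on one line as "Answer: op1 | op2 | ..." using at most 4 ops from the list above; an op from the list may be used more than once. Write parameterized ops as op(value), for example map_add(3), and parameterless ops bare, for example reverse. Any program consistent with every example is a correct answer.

map_mul(9) | map_mul(-5) | unique | take(3)

Check, running the answer program on each example:
  [-21, -14, 36, -4] -> [-189, -126, 324, -36] -> [945, 630, -1620, 180] -> [945, 630, -1620, 180] -> [945, 630, -1620]
  [21, 44, -13, -36, 26, -22, 17, -36] -> [189, 396, -117, -324, 234, -198, 153, -324] -> [-945, -1980, 585, 1620, -1170, 990, -765, 1620] -> [-945, -1980, 585, 1620, -1170, 990, -765] -> [-945, -1980, 585]
  [-22, -23, 40, -40, 35, -17, 50, 46, 30, 19] -> [-198, -207, 360, -360, 315, -153, 450, 414, 270, 171] -> [990, 1035, -1800, 1800, -1575, 765, -2250, -2070, -1350, -855] -> [990, 1035, -1800, 1800, -1575, 765, -2250, -2070, -1350, -855] -> [990, 1035, -1800]
  [7, 20, 26, -27, -31, 24, 40] -> [63, 180, 234, -243, -279, 216, 360] -> [-315, -900, -1170, 1215, 1395, -1080, -1800] -> [-315, -900, -1170, 1215, 1395, -1080, -1800] -> [-315, -900, -1170]
  [-11, -5, -28, -35, -29, -12, -6] -> [-99, -45, -252, -315, -261, -108, -54] -> [495, 225, 1260, 1575, 1305, 540, 270] -> [495, 225, 1260, 1575, 1305, 540, 270] -> [495, 225, 1260]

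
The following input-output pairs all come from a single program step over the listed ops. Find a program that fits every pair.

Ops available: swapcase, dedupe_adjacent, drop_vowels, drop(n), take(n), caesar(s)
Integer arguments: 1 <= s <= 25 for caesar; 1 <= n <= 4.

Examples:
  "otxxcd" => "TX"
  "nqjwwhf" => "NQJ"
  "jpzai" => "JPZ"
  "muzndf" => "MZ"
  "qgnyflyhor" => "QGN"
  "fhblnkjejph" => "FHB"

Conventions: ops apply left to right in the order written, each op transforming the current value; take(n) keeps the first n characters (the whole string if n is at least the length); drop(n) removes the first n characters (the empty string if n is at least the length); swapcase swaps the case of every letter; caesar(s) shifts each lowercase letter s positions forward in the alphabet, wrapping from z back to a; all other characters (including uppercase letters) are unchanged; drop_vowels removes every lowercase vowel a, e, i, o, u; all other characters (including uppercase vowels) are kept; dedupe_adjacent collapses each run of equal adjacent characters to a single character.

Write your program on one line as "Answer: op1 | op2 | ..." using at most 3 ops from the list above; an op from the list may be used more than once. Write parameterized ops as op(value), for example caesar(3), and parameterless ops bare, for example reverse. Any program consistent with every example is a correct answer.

take(3) | drop_vowels | swapcase

Check, running the answer program on each example:
  "otxxcd" -> "otx" -> "tx" -> "TX"
  "nqjwwhf" -> "nqj" -> "nqj" -> "NQJ"
  "jpzai" -> "jpz" -> "jpz" -> "JPZ"
  "muzndf" -> "muz" -> "mz" -> "MZ"
  "qgnyflyhor" -> "qgn" -> "qgn" -> "QGN"
  "fhblnkjejph" -> "fhb" -> "fhb" -> "FHB"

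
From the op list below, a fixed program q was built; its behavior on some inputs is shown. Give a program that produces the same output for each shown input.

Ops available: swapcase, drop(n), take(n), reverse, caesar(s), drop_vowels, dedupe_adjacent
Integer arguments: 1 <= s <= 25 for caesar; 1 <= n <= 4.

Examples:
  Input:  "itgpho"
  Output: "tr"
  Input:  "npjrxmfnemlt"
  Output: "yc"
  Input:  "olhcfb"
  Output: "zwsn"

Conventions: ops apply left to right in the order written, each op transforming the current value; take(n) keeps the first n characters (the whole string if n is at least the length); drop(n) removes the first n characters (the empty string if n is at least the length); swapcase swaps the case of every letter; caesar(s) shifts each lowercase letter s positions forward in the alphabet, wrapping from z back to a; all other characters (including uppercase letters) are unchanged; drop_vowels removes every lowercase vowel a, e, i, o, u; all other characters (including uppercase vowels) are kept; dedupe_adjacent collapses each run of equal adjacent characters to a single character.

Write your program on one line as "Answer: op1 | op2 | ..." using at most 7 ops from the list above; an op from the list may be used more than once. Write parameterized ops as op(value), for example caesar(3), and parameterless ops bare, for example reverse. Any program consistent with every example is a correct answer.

reverse | drop(1) | caesar(11) | reverse | take(4) | drop_vowels

Check, running the answer program on each example:
  "itgpho" -> "ohpgti" -> "hpgti" -> "saret" -> "teras" -> "tera" -> "tr"
  "npjrxmfnemlt" -> "tlmenfmxrjpn" -> "lmenfmxrjpn" -> "wxpyqxicuay" -> "yaucixqypxw" -> "yauc" -> "yc"
  "olhcfb" -> "bfchlo" -> "fchlo" -> "qnswz" -> "zwsnq" -> "zwsn" -> "zwsn"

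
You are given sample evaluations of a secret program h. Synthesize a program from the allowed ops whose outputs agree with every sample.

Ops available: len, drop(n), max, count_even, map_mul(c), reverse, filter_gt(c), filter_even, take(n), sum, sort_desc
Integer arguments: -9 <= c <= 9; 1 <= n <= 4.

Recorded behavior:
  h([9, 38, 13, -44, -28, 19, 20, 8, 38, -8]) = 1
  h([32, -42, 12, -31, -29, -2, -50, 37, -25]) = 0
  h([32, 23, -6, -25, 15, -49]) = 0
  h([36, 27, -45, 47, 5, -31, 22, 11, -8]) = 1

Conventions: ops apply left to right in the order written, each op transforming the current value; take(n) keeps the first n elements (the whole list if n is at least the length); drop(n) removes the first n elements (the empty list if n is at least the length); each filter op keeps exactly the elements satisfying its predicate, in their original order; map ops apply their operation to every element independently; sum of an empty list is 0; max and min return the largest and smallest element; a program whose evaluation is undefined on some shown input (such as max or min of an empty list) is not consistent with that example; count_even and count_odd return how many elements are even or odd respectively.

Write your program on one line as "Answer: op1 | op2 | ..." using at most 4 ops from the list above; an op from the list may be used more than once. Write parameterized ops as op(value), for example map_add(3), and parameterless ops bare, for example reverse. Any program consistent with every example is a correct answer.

drop(4) | filter_gt(2) | take(2) | count_even

Check, running the answer program on each example:
  [9, 38, 13, -44, -28, 19, 20, 8, 38, -8] -> [-28, 19, 20, 8, 38, -8] -> [19, 20, 8, 38] -> [19, 20] -> 1
  [32, -42, 12, -31, -29, -2, -50, 37, -25] -> [-29, -2, -50, 37, -25] -> [37] -> [37] -> 0
  [32, 23, -6, -25, 15, -49] -> [15, -49] -> [15] -> [15] -> 0
  [36, 27, -45, 47, 5, -31, 22, 11, -8] -> [5, -31, 22, 11, -8] -> [5, 22, 11] -> [5, 22] -> 1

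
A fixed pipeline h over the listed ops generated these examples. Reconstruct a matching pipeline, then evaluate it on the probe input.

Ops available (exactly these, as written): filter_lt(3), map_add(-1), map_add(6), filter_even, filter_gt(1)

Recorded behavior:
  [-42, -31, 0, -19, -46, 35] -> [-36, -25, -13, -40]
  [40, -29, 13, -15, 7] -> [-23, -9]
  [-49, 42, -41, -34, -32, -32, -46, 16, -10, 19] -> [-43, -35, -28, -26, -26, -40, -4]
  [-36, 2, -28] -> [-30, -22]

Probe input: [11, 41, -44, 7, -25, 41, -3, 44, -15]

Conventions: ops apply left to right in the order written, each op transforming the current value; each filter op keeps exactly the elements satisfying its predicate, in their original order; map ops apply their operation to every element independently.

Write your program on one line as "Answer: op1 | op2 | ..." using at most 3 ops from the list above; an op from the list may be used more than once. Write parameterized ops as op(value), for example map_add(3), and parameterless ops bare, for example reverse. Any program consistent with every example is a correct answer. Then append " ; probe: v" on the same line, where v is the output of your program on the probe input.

map_add(6) | filter_lt(3) ; probe: [-38, -19, -9]

Check, running the answer program on each example:
  [-42, -31, 0, -19, -46, 35] -> [-36, -25, 6, -13, -40, 41] -> [-36, -25, -13, -40]
  [40, -29, 13, -15, 7] -> [46, -23, 19, -9, 13] -> [-23, -9]
  [-49, 42, -41, -34, -32, -32, -46, 16, -10, 19] -> [-43, 48, -35, -28, -26, -26, -40, 22, -4, 25] -> [-43, -35, -28, -26, -26, -40, -4]
  [-36, 2, -28] -> [-30, 8, -22] -> [-30, -22]
  probe: [11, 41, -44, 7, -25, 41, -3, 44, -15] -> [17, 47, -38, 13, -19, 47, 3, 50, -9] -> [-38, -19, -9]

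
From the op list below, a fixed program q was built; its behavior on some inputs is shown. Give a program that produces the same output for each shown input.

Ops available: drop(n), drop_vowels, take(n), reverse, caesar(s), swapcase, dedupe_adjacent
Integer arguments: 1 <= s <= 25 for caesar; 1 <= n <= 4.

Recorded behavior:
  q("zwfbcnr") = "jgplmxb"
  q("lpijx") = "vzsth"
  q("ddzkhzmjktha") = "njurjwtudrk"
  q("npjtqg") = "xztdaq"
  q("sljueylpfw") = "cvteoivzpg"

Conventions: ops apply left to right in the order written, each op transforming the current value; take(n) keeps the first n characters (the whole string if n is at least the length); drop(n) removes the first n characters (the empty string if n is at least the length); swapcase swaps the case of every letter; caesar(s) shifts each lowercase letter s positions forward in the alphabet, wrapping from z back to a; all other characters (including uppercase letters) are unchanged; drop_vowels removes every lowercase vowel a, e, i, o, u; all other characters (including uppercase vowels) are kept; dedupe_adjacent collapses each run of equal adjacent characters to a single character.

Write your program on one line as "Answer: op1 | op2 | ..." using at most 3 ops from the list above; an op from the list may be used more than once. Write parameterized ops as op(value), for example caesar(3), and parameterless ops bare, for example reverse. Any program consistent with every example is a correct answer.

caesar(2) | dedupe_adjacent | caesar(8)

Check, running the answer program on each example:
  "zwfbcnr" -> "byhdept" -> "byhdept" -> "jgplmxb"
  "lpijx" -> "nrklz" -> "nrklz" -> "vzsth"
  "ddzkhzmjktha" -> "ffbmjbolmvjc" -> "fbmjbolmvjc" -> "njurjwtudrk"
  "npjtqg" -> "prlvsi" -> "prlvsi" -> "xztdaq"
  "sljueylpfw" -> "unlwganrhy" -> "unlwganrhy" -> "cvteoivzpg"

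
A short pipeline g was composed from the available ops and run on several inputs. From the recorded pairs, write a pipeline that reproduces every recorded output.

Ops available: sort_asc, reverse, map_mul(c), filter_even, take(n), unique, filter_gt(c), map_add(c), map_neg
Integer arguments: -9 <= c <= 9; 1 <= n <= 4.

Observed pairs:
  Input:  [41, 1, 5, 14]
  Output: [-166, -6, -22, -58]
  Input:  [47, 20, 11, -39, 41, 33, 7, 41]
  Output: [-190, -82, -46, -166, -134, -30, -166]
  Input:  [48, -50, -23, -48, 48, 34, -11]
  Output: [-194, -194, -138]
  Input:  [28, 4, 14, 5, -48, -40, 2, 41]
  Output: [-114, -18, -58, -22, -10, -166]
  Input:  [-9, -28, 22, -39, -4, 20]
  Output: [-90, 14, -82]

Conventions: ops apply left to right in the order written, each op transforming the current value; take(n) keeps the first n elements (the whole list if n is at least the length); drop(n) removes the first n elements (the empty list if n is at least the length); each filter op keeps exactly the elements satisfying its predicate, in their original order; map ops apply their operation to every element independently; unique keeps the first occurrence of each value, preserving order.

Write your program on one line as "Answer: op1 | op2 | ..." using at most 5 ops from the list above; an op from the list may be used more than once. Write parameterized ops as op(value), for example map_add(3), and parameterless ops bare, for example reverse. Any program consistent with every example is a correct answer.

filter_gt(-8) | map_add(1) | map_neg | map_mul(4) | map_add(2)

Check, running the answer program on each example:
  [41, 1, 5, 14] -> [41, 1, 5, 14] -> [42, 2, 6, 15] -> [-42, -2, -6, -15] -> [-168, -8, -24, -60] -> [-166, -6, -22, -58]
  [47, 20, 11, -39, 41, 33, 7, 41] -> [47, 20, 11, 41, 33, 7, 41] -> [48, 21, 12, 42, 34, 8, 42] -> [-48, -21, -12, -42, -34, -8, -42] -> [-192, -84, -48, -168, -136, -32, -168] -> [-190, -82, -46, -166, -134, -30, -166]
  [48, -50, -23, -48, 48, 34, -11] -> [48, 48, 34] -> [49, 49, 35] -> [-49, -49, -35] -> [-196, -196, -140] -> [-194, -194, -138]
  [28, 4, 14, 5, -48, -40, 2, 41] -> [28, 4, 14, 5, 2, 41] -> [29, 5, 15, 6, 3, 42] -> [-29, -5, -15, -6, -3, -42] -> [-116, -20, -60, -24, -12, -168] -> [-114, -18, -58, -22, -10, -166]
  [-9, -28, 22, -39, -4, 20] -> [22, -4, 20] -> [23, -3, 21] -> [-23, 3, -21] -> [-92, 12, -84] -> [-90, 14, -82]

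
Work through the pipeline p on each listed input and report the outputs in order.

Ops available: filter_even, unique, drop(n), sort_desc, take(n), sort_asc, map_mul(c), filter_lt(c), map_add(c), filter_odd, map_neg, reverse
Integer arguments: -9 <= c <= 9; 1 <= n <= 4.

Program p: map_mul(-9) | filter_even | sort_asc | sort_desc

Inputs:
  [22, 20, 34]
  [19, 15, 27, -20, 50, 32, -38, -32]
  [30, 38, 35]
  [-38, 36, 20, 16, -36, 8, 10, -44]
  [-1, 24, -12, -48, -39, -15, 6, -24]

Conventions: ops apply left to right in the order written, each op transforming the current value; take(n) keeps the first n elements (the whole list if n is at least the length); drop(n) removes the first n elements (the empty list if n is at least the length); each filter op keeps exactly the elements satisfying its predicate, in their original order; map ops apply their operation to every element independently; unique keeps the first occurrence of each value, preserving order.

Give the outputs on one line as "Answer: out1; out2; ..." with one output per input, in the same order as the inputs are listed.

Execution, op by op:
  [22, 20, 34] -> [-198, -180, -306] -> [-198, -180, -306] -> [-306, -198, -180] -> [-180, -198, -306]
  [19, 15, 27, -20, 50, 32, -38, -32] -> [-171, -135, -243, 180, -450, -288, 342, 288] -> [180, -450, -288, 342, 288] -> [-450, -288, 180, 288, 342] -> [342, 288, 180, -288, -450]
  [30, 38, 35] -> [-270, -342, -315] -> [-270, -342] -> [-342, -270] -> [-270, -342]
  [-38, 36, 20, 16, -36, 8, 10, -44] -> [342, -324, -180, -144, 324, -72, -90, 396] -> [342, -324, -180, -144, 324, -72, -90, 396] -> [-324, -180, -144, -90, -72, 324, 342, 396] -> [396, 342, 324, -72, -90, -144, -180, -324]
  [-1, 24, -12, -48, -39, -15, 6, -24] -> [9, -216, 108, 432, 351, 135, -54, 216] -> [-216, 108, 432, -54, 216] -> [-216, -54, 108, 216, 432] -> [432, 216, 108, -54, -216]

[-180, -198, -306]; [342, 288, 180, -288, -450]; [-270, -342]; [396, 342, 324, -72, -90, -144, -180, -324]; [432, 216, 108, -54, -216]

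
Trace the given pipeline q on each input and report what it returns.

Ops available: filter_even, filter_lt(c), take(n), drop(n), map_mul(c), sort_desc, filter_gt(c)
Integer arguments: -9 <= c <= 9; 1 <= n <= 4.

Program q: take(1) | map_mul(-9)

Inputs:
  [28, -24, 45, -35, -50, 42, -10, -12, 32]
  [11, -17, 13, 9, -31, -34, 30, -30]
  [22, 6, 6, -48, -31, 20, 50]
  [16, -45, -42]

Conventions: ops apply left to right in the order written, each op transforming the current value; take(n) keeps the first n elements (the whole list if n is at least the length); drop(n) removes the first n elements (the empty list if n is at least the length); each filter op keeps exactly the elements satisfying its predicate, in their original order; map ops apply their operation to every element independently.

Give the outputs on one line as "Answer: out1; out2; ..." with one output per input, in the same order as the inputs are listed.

[-252]; [-99]; [-198]; [-144]

Execution, op by op:
  [28, -24, 45, -35, -50, 42, -10, -12, 32] -> [28] -> [-252]
  [11, -17, 13, 9, -31, -34, 30, -30] -> [11] -> [-99]
  [22, 6, 6, -48, -31, 20, 50] -> [22] -> [-198]
  [16, -45, -42] -> [16] -> [-144]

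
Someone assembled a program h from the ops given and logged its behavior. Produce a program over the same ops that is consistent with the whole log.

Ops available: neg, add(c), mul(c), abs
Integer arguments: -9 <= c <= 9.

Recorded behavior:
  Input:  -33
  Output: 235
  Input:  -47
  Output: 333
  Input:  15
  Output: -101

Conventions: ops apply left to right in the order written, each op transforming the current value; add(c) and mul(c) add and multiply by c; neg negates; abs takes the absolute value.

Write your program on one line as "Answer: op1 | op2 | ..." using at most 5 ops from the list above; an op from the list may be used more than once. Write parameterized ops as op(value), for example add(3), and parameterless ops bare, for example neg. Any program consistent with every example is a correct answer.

mul(-7) | mul(-1) | add(-4) | neg

Check, running the answer program on each example:
  -33 -> 231 -> -231 -> -235 -> 235
  -47 -> 329 -> -329 -> -333 -> 333
  15 -> -105 -> 105 -> 101 -> -101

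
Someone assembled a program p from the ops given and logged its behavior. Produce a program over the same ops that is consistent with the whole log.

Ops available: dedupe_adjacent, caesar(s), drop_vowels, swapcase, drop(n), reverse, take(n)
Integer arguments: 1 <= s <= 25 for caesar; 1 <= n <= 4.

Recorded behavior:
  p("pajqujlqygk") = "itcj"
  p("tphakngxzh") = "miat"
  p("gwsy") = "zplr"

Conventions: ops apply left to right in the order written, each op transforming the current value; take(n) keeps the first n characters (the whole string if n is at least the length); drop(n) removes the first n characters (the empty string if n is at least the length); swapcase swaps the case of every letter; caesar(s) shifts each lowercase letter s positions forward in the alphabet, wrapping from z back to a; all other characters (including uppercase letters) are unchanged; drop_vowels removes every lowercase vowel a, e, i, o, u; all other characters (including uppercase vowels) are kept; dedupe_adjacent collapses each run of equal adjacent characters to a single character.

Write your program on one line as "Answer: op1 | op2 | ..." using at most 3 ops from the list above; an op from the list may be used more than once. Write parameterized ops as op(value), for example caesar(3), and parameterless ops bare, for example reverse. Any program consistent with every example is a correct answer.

caesar(11) | take(4) | caesar(8)

Check, running the answer program on each example:
  "pajqujlqygk" -> "alubfuwbjrv" -> "alub" -> "itcj"
  "tphakngxzh" -> "easlvyriks" -> "easl" -> "miat"
  "gwsy" -> "rhdj" -> "rhdj" -> "zplr"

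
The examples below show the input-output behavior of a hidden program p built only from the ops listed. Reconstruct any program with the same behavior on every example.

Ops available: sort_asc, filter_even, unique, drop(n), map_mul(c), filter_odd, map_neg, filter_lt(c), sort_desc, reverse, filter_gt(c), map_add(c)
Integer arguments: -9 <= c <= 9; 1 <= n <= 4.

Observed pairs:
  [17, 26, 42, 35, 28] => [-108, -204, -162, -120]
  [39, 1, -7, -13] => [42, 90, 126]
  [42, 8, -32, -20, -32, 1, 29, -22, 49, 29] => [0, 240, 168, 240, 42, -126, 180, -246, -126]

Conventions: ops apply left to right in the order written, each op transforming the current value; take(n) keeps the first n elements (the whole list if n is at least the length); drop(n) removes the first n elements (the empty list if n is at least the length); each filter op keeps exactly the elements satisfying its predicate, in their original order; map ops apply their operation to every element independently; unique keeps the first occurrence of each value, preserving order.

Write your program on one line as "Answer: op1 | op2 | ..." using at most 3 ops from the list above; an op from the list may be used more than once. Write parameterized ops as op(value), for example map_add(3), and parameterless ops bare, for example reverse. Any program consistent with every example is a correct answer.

map_add(-8) | map_mul(-6) | drop(1)

Check, running the answer program on each example:
  [17, 26, 42, 35, 28] -> [9, 18, 34, 27, 20] -> [-54, -108, -204, -162, -120] -> [-108, -204, -162, -120]
  [39, 1, -7, -13] -> [31, -7, -15, -21] -> [-186, 42, 90, 126] -> [42, 90, 126]
  [42, 8, -32, -20, -32, 1, 29, -22, 49, 29] -> [34, 0, -40, -28, -40, -7, 21, -30, 41, 21] -> [-204, 0, 240, 168, 240, 42, -126, 180, -246, -126] -> [0, 240, 168, 240, 42, -126, 180, -246, -126]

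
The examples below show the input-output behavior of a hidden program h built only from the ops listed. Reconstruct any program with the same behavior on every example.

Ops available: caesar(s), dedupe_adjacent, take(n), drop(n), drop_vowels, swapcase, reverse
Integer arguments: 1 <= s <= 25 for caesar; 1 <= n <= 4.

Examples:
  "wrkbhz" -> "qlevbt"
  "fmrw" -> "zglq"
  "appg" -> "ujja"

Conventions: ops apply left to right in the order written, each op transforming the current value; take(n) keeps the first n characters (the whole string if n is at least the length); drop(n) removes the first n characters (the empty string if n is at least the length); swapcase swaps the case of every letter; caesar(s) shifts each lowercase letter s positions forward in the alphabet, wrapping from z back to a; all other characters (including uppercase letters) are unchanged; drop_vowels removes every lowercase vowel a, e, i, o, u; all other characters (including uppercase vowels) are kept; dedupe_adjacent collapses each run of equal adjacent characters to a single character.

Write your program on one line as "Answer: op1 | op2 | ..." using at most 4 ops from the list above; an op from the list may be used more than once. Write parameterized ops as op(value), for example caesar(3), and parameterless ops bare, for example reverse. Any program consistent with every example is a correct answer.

caesar(8) | caesar(9) | caesar(3)

Check, running the answer program on each example:
  "wrkbhz" -> "ezsjph" -> "nibsyq" -> "qlevbt"
  "fmrw" -> "nuze" -> "wdin" -> "zglq"
  "appg" -> "ixxo" -> "rggx" -> "ujja"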